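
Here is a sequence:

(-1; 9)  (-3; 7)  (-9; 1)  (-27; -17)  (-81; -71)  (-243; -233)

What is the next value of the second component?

First component: ×3 each step; -1, -3, -9, -27, -81, -243 → -729.
For the second component, always 10 more than the first component: 9, 7, 1, -17, -71, -233 → -719.

-719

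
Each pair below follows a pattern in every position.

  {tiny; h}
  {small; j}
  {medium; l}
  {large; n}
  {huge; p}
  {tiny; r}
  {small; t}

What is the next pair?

Size: repeats tiny → small → medium → large → huge; tiny, small, medium, large, huge, tiny, small → medium.
Letter goes h, j, l, n, p, r, t → v (letters move forward 2 places in the alphabet).
Putting it together: {medium; v}.

{medium; v}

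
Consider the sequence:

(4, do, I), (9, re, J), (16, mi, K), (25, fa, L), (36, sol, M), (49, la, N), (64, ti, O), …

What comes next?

First coordinate — perfect squares: 2², 3², 4², …: 4, 9, 16, 25, 36, 49, 64 → 81.
Note: do, re, mi, fa, sol, la, ti → do (runs through the solfège scale do→ti).
Letter: letters move forward 1 place in the alphabet; I, J, K, L, M, N, O → P.
So the next tuple is (81, do, P).

(81, do, P)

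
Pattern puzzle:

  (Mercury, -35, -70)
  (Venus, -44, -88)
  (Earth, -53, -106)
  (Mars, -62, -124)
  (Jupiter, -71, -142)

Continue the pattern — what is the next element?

(Saturn, -80, -160)

Planet: runs through the planets Mercury→Neptune; Mercury, Venus, Earth, Mars, Jupiter → Saturn.
Second component: −9 each step, so -35, -44, -53, -62, -71 → -80.
Third component: -70, -88, -106, -124, -142 → -160 (always 2 × the second component).
Putting it together: (Saturn, -80, -160).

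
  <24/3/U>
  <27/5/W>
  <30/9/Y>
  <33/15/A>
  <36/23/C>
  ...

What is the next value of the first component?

First component goes 24, 27, 30, 33, 36 → 39 (+3 each step).

39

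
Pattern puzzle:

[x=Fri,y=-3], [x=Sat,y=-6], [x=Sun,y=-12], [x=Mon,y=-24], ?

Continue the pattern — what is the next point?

X: Fri, Sat, Sun, Mon → Tue (runs through the weekdays Mon→Sun).
Y: ×2 each step; -3, -6, -12, -24 → -48.
So the next point is [x=Tue,y=-48].

[x=Tue,y=-48]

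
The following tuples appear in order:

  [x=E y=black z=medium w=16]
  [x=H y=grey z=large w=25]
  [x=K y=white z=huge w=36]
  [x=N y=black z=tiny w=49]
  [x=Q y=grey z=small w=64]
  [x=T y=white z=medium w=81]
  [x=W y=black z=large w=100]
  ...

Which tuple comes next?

[x=Z y=grey z=huge w=121]

X: E, H, K, N, Q, T, W → Z (letters move forward 3 places in the alphabet).
Y: black, grey, white, black, grey, white, black → grey (repeats black → grey → white).
For the z, repeats medium → large → huge → tiny → small: medium, large, huge, tiny, small, medium, large → huge.
W: 16, 25, 36, 49, 64, 81, 100 → 121 (perfect squares: 4², 5², 6², …).
So the next tuple is [x=Z y=grey z=huge w=121].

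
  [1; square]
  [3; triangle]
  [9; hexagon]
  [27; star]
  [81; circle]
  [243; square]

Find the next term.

[729; triangle]

First slot: 1, 3, 9, 27, 81, 243 → 729 (×3 each step).
Shape: square, triangle, hexagon, star, circle, square → triangle (repeats square → triangle → hexagon → star → circle).
Putting it together: [729; triangle].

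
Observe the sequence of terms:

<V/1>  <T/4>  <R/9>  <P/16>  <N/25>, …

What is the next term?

<L/36>

Letter: letters move back 2 places in the alphabet, so V, T, R, P, N → L.
Second component: perfect squares: 1², 2², 3², …; 1, 4, 9, 16, 25 → 36.
Combining the parts gives <L/36>.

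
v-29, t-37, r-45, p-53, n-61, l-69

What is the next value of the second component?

77

Letter: letters move back 2 places in the alphabet, so v, t, r, p, n, l → j.
Second component goes 29, 37, 45, 53, 61, 69 → 77 (+8 each step).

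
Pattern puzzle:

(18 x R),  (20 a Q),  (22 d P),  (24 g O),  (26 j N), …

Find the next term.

First entry: +2 each step; 18, 20, 22, 24, 26 → 28.
First letter: letters move forward 3 places in the alphabet, wrapping Z→A; x, a, d, g, j → m.
Second letter: letters move back 1 place in the alphabet; R, Q, P, O, N → M.
Putting it together: (28 m M).

(28 m M)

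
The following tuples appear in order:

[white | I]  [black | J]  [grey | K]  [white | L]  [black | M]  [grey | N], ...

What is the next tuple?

[white | O]

Shade: repeats white → black → grey; white, black, grey, white, black, grey → white.
Letter: I, J, K, L, M, N → O (letters move forward 1 place in the alphabet).
Combining the parts gives [white | O].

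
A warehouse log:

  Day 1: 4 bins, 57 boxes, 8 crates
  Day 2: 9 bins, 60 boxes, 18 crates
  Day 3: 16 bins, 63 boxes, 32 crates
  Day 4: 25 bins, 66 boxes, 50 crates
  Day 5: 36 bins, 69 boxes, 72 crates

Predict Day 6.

49 bins, 72 boxes, 98 crates

For the bins, perfect squares: 2², 3², 4², …: 4, 9, 16, 25, 36 → 49.
Boxes: +3 each step, so 57, 60, 63, 66, 69 → 72.
For the crates, always 2 × the bins: 8, 18, 32, 50, 72 → 98.
Putting it together: 49 bins, 72 boxes, 98 crates.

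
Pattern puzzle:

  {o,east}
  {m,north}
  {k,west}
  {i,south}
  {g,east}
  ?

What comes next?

Letter goes o, m, k, i, g → e (letters move back 2 places in the alphabet).
Direction: east, north, west, south, east → north (repeats east → north → west → south).
So the next term is {e,north}.

{e,north}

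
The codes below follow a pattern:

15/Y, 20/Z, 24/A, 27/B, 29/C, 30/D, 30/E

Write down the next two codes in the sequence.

29/F, 27/G

First component: 15, 20, 24, 27, 29, 30, 30 → 29 → 27 (differences are 5, 4, 3, … (decreasing by 1 each time)).
For the letter, letters move forward 1 place in the alphabet, wrapping Z→A: Y, Z, A, B, C, D, E → F → G.
Putting the parts together: 29/F and then 27/G.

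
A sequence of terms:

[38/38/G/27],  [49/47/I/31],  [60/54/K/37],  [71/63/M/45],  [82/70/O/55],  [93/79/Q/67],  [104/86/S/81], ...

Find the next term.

First entry goes 38, 49, 60, 71, 82, 93, 104 → 115 (+11 each step).
For the second entry, alternating steps +9, +7, +9, +7, …: 38, 47, 54, 63, 70, 79, 86 → 95.
Letter goes G, I, K, M, O, Q, S → U (letters move forward 2 places in the alphabet).
Fourth entry: differences are 4, 6, 8, … (increasing by 2 each time), so 27, 31, 37, 45, 55, 67, 81 → 97.
So the next term is [115/95/U/97].

[115/95/U/97]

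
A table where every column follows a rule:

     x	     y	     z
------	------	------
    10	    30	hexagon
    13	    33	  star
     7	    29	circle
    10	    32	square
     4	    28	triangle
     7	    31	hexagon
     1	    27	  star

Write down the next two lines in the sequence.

Column x: alternating steps +3, −6, +3, −6, …; 10, 13, 7, 10, 4, 7, 1 → 4 → -2.
Column y goes 30, 33, 29, 32, 28, 31, 27 → 30 → 26 (alternating steps +3, −4, +3, −4, …).
Column z: repeats hexagon → star → circle → square → triangle, so hexagon, star, circle, square, triangle, hexagon, star → circle → square.
So the next two lines are 4  30  circle and -2  26  square.

4  30  circle; -2  26  square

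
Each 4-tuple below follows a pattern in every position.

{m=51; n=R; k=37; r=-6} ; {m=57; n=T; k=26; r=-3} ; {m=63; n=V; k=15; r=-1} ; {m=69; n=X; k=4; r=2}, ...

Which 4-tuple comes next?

{m=75; n=Z; k=-7; r=4}

M goes 51, 57, 63, 69 → 75 (+6 each step).
N goes R, T, V, X → Z (letters move forward 2 places in the alphabet).
K — −11 each step: 37, 26, 15, 4 → -7.
R goes -6, -3, -1, 2 → 4 (alternating steps +3, +2, +3, +2, …).
Putting it together: {m=75; n=Z; k=-7; r=4}.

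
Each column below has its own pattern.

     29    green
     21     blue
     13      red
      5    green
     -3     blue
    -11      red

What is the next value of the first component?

-19

First component: 29, 21, 13, 5, -3, -11 → -19 (−8 each step).
Colour — repeats green → blue → red: green, blue, red, green, blue, red → green.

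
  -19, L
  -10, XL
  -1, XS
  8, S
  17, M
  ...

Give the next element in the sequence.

26, L

First slot: -19, -10, -1, 8, 17 → 26 (+9 each step).
For the size, runs through clothing sizes XS→XL: L, XL, XS, S, M → L.
So the next element is 26, L.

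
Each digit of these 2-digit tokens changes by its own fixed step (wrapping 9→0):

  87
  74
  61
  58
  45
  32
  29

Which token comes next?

First digit: 8, 7, 6, 5, 4, 3, 2 → 1 (−1 each step, mod 10).
Second digit: 7, 4, 1, 8, 5, 2, 9 → 6 (−3 each step, mod 10).
So the next token is 16.

16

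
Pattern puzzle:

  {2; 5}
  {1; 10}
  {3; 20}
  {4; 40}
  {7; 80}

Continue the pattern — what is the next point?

{11; 160}

First value: each term is the sum of the two before it; 2, 1, 3, 4, 7 → 11.
Second value: ×2 each step, so 5, 10, 20, 40, 80 → 160.
Putting it together: {11; 160}.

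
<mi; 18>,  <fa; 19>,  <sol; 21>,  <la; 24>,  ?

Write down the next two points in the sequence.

Note: mi, fa, sol, la → ti → do (runs through the solfège scale do→ti).
Second part — differences are 1, 2, 3, … (increasing by 1 each time): 18, 19, 21, 24 → 28 → 33.
So the next two points are <ti; 28> and <do; 33>.

<ti; 28>, <do; 33>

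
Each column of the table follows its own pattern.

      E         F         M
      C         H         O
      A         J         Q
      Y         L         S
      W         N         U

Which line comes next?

U  P  W

First letter: letters move back 2 places in the alphabet, wrapping A→Z, so E, C, A, Y, W → U.
Second letter: letters move forward 2 places in the alphabet, so F, H, J, L, N → P.
Third letter: letters move forward 2 places in the alphabet, so M, O, Q, S, U → W.
So the next line is U  P  W.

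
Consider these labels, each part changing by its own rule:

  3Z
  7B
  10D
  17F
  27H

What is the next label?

For the first component, each term is the sum of the two before it: 3, 7, 10, 17, 27 → 44.
Letter: Z, B, D, F, H → J (letters move forward 2 places in the alphabet, wrapping Z→A).
Combining the parts gives 44J.

44J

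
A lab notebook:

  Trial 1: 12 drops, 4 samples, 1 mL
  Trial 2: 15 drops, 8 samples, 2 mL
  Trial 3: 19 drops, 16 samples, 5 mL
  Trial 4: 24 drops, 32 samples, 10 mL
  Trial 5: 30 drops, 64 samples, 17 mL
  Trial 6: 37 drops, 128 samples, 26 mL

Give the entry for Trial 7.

45 drops, 256 samples, 37 mL

For the drops, differences are 3, 4, 5, … (increasing by 1 each time): 12, 15, 19, 24, 30, 37 → 45.
Samples: ×2 each step, so 4, 8, 16, 32, 64, 128 → 256.
ML: differences are 1, 3, 5, … (increasing by 2 each time); 1, 2, 5, 10, 17, 26 → 37.
Combining the parts gives 45 drops, 256 samples, 37 mL.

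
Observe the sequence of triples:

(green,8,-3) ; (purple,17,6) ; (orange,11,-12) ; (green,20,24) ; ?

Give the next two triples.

Colour goes green, purple, orange, green → purple → orange (repeats green → purple → orange).
Second entry: alternating steps +9, −6, +9, −6, …, so 8, 17, 11, 20 → 14 → 23.
Third entry: ×(-2) each step; -3, 6, -12, 24 → -48 → 96.
Putting the parts together: (purple,14,-48) and then (orange,23,96).

(purple,14,-48), (orange,23,96)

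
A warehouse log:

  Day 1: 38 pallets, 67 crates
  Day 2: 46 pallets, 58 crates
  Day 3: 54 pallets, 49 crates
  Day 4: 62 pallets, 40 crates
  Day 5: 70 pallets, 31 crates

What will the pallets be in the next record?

78

For the pallets, +8 each step: 38, 46, 54, 62, 70 → 78.
Crates goes 67, 58, 49, 40, 31 → 22 (−9 each step).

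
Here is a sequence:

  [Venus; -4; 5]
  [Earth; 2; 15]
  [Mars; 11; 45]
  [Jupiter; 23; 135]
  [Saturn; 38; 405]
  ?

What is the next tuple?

Planet: runs through the planets Mercury→Neptune; Venus, Earth, Mars, Jupiter, Saturn → Uranus.
Second coordinate: -4, 2, 11, 23, 38 → 56 (differences are 6, 9, 12, … (increasing by 3 each time)).
For the third coordinate, ×3 each step: 5, 15, 45, 135, 405 → 1215.
Combining the parts gives [Uranus; 56; 1215].

[Uranus; 56; 1215]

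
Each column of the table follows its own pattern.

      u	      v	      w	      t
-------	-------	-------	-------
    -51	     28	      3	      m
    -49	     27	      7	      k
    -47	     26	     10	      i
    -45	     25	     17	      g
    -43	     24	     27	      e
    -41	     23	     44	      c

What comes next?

-39  22  71  a

For the column u, +2 each step: -51, -49, -47, -45, -43, -41 → -39.
Column v: 28, 27, 26, 25, 24, 23 → 22 (−1 each step).
Column w: each term is the sum of the two before it; 3, 7, 10, 17, 27, 44 → 71.
Column t: letters move back 2 places in the alphabet; m, k, i, g, e, c → a.
Putting it together: -39  22  71  a.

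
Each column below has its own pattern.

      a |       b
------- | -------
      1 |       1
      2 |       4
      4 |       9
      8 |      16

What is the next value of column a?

16

Column a: 1, 2, 4, 8 → 16 (×2 each step).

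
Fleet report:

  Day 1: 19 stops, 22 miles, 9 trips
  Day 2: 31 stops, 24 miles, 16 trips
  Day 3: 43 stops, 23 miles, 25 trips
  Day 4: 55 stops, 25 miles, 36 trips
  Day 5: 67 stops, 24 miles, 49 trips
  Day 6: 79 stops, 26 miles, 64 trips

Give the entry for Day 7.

Stops: +12 each step; 19, 31, 43, 55, 67, 79 → 91.
Miles goes 22, 24, 23, 25, 24, 26 → 25 (alternating steps +2, −1, +2, −1, …).
Trips: 9, 16, 25, 36, 49, 64 → 81 (perfect squares: 3², 4², 5², …).
Putting it together: 91 stops, 25 miles, 81 trips.

91 stops, 25 miles, 81 trips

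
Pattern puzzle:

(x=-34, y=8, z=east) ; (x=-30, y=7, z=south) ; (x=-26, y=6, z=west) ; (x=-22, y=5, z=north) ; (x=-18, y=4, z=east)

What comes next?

X: -34, -30, -26, -22, -18 → -14 (+4 each step).
Y: 8, 7, 6, 5, 4 → 3 (−1 each step).
Z: repeats east → south → west → north; east, south, west, north, east → south.
So the next term is (x=-14, y=3, z=south).

(x=-14, y=3, z=south)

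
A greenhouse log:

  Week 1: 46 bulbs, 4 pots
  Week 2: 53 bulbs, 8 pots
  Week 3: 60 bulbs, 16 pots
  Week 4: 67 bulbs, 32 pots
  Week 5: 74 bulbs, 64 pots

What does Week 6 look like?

For the bulbs, +7 each step: 46, 53, 60, 67, 74 → 81.
Pots: ×2 each step; 4, 8, 16, 32, 64 → 128.
Combining the parts gives 81 bulbs, 128 pots.

81 bulbs, 128 pots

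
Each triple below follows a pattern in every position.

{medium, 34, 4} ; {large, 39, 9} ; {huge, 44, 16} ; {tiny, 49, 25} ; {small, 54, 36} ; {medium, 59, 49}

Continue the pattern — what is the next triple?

Size goes medium, large, huge, tiny, small, medium → large (repeats medium → large → huge → tiny → small).
Second part: 34, 39, 44, 49, 54, 59 → 64 (+5 each step).
Third part — perfect squares: 2², 3², 4², …: 4, 9, 16, 25, 36, 49 → 64.
Putting it together: {large, 64, 64}.

{large, 64, 64}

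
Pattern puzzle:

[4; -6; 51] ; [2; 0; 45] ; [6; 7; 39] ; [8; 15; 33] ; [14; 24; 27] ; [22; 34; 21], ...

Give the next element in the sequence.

[36; 45; 15]

First part goes 4, 2, 6, 8, 14, 22 → 36 (each term is the sum of the two before it).
Second part: differences are 6, 7, 8, … (increasing by 1 each time); -6, 0, 7, 15, 24, 34 → 45.
For the third part, −6 each step: 51, 45, 39, 33, 27, 21 → 15.
Combining the parts gives [36; 45; 15].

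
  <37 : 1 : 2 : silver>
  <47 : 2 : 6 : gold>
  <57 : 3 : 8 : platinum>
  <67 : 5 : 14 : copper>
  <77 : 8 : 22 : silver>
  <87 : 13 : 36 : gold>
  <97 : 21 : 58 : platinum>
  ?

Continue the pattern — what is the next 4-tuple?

<107 : 34 : 94 : copper>

For the first part, +10 each step: 37, 47, 57, 67, 77, 87, 97 → 107.
For the second part, each term is the sum of the two before it: 1, 2, 3, 5, 8, 13, 21 → 34.
Third part goes 2, 6, 8, 14, 22, 36, 58 → 94 (each term is the sum of the two before it).
Metal goes silver, gold, platinum, copper, silver, gold, platinum → copper (repeats silver → gold → platinum → copper).
Combining the parts gives <107 : 34 : 94 : copper>.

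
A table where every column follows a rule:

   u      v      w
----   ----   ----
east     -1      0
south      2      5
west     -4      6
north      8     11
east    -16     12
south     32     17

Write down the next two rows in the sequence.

west  -64  18; north  128  23

Column u: repeats east → south → west → north, so east, south, west, north, east, south → west → north.
Column v: -1, 2, -4, 8, -16, 32 → -64 → 128 (×(-2) each step).
Column w — alternating steps +5, +1, +5, +1, …: 0, 5, 6, 11, 12, 17 → 18 → 23.
So the next two rows are west  -64  18 and north  128  23.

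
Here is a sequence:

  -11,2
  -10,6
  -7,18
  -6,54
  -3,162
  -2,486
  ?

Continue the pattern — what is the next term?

1,1458

First value: -11, -10, -7, -6, -3, -2 → 1 (alternating steps +1, +3, +1, +3, …).
For the second value, ×3 each step: 2, 6, 18, 54, 162, 486 → 1458.
So the next term is 1,1458.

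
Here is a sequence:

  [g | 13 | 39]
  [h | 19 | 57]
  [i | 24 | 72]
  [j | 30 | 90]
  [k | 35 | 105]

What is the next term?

[l | 41 | 123]

Letter: g, h, i, j, k → l (letters move forward 1 place in the alphabet).
Second component: alternating steps +6, +5, +6, +5, …, so 13, 19, 24, 30, 35 → 41.
Third component: always 3 × the second component; 39, 57, 72, 90, 105 → 123.
Putting it together: [l | 41 | 123].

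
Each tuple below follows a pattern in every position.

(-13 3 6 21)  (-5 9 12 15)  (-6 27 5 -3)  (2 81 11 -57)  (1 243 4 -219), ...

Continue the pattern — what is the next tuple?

First entry: -13, -5, -6, 2, 1 → 9 (alternating steps +8, −1, +8, −1, …).
Second entry — ×3 each step: 3, 9, 27, 81, 243 → 729.
Third entry: alternating steps +6, −7, +6, −7, …; 6, 12, 5, 11, 4 → 10.
Fourth entry: together with the second entry always sums to 24; 21, 15, -3, -57, -219 → -705.
Combining the parts gives (9 729 10 -705).

(9 729 10 -705)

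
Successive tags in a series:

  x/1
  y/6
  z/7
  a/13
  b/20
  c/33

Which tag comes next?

Letter: x, y, z, a, b, c → d (letters move forward 1 place in the alphabet, wrapping Z→A).
Second component — each term is the sum of the two before it: 1, 6, 7, 13, 20, 33 → 53.
Combining the parts gives d/53.

d/53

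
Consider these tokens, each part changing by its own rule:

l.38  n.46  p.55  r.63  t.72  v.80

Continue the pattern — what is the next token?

x.89

Letter: letters move forward 2 places in the alphabet; l, n, p, r, t, v → x.
Second component — alternating steps +8, +9, +8, +9, …: 38, 46, 55, 63, 72, 80 → 89.
So the next token is x.89.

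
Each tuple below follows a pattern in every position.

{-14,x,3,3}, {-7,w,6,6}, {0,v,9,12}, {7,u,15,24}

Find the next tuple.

First coordinate: +7 each step; -14, -7, 0, 7 → 14.
Letter goes x, w, v, u → t (letters move back 1 place in the alphabet).
Third coordinate: each term is the sum of the two before it; 3, 6, 9, 15 → 24.
For the fourth coordinate, ×2 each step: 3, 6, 12, 24 → 48.
So the next tuple is {14,t,24,48}.

{14,t,24,48}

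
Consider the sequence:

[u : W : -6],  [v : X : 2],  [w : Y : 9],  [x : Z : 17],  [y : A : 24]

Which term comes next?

[z : B : 32]

For the first letter, letters move forward 1 place in the alphabet: u, v, w, x, y → z.
Second letter: W, X, Y, Z, A → B (letters move forward 1 place in the alphabet, wrapping Z→A).
Third part: alternating steps +8, +7, +8, +7, …; -6, 2, 9, 17, 24 → 32.
So the next term is [z : B : 32].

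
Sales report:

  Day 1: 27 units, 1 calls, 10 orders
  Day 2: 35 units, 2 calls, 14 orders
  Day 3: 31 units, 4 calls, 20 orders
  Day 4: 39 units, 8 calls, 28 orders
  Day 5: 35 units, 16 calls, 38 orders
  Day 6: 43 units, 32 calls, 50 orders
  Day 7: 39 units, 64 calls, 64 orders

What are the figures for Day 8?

Units: 27, 35, 31, 39, 35, 43, 39 → 47 (alternating steps +8, −4, +8, −4, …).
Calls: ×2 each step; 1, 2, 4, 8, 16, 32, 64 → 128.
For the orders, differences are 4, 6, 8, … (increasing by 2 each time): 10, 14, 20, 28, 38, 50, 64 → 80.
So the next line is 47 units, 128 calls, 80 orders.

47 units, 128 calls, 80 orders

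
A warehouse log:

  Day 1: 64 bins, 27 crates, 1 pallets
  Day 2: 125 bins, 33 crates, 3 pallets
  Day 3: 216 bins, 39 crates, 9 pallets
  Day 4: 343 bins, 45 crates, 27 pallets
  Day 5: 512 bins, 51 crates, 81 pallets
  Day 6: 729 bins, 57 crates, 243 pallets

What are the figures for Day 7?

Bins goes 64, 125, 216, 343, 512, 729 → 1000 (perfect cubes: 4³, 5³, 6³, …).
Crates: 27, 33, 39, 45, 51, 57 → 63 (+6 each step).
Pallets: 1, 3, 9, 27, 81, 243 → 729 (×3 each step).
Combining the parts gives 1000 bins, 63 crates, 729 pallets.

1000 bins, 63 crates, 729 pallets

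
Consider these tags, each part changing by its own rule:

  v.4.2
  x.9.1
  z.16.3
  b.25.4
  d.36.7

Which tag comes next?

Letter: v, x, z, b, d → f (letters move forward 2 places in the alphabet, wrapping Z→A).
Second component goes 4, 9, 16, 25, 36 → 49 (perfect squares: 2², 3², 4², …).
Third component — each term is the sum of the two before it: 2, 1, 3, 4, 7 → 11.
Putting it together: f.49.11.

f.49.11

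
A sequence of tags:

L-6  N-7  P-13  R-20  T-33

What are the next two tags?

For the letter, letters move forward 2 places in the alphabet: L, N, P, R, T → V → X.
Second component: 6, 7, 13, 20, 33 → 53 → 86 (each term is the sum of the two before it).
Putting the parts together: V-53 and then X-86.

V-53, X-86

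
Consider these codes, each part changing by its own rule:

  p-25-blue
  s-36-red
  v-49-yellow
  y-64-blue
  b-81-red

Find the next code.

e-100-yellow

Letter: letters move forward 3 places in the alphabet, wrapping Z→A, so p, s, v, y, b → e.
Second component: 25, 36, 49, 64, 81 → 100 (perfect squares: 5², 6², 7², …).
Colour — repeats blue → red → yellow: blue, red, yellow, blue, red → yellow.
Putting it together: e-100-yellow.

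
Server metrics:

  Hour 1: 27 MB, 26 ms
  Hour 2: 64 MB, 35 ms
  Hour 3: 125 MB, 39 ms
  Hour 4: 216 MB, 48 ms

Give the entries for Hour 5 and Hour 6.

343 MB, 52 ms; 512 MB, 61 ms

MB goes 27, 64, 125, 216 → 343 → 512 (perfect cubes: 3³, 4³, 5³, …).
Ms goes 26, 35, 39, 48 → 52 → 61 (alternating steps +9, +4, +9, +4, …).
So the next two lines are 343 MB, 52 ms and 512 MB, 61 ms.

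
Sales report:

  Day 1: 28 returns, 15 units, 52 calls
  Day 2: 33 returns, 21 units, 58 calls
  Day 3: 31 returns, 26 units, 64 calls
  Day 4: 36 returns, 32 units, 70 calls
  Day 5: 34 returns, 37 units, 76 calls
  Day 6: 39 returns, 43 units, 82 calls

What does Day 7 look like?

Returns: alternating steps +5, −2, +5, −2, …, so 28, 33, 31, 36, 34, 39 → 37.
Units — alternating steps +6, +5, +6, +5, …: 15, 21, 26, 32, 37, 43 → 48.
For the calls, +6 each step: 52, 58, 64, 70, 76, 82 → 88.
Combining the parts gives 37 returns, 48 units, 88 calls.

37 returns, 48 units, 88 calls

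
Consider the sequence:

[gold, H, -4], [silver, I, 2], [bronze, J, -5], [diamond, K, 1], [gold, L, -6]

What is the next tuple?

[silver, M, 0]

Rank: gold, silver, bronze, diamond, gold → silver (repeats gold → silver → bronze → diamond).
Letter — letters move forward 1 place in the alphabet: H, I, J, K, L → M.
Third component — alternating steps +6, −7, +6, −7, …: -4, 2, -5, 1, -6 → 0.
So the next tuple is [silver, M, 0].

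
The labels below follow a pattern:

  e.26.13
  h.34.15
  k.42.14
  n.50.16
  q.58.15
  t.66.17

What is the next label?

Letter: e, h, k, n, q, t → w (letters move forward 3 places in the alphabet).
Second component — +8 each step: 26, 34, 42, 50, 58, 66 → 74.
Third component goes 13, 15, 14, 16, 15, 17 → 16 (alternating steps +2, −1, +2, −1, …).
Combining the parts gives w.74.16.

w.74.16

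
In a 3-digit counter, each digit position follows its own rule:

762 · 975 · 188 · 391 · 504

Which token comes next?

First digit goes 7, 9, 1, 3, 5 → 7 (+2 each step, mod 10).
For the second digit, +1 each step, mod 10: 6, 7, 8, 9, 0 → 1.
Third digit: +3 each step, mod 10; 2, 5, 8, 1, 4 → 7.
Combining the parts gives 717.

717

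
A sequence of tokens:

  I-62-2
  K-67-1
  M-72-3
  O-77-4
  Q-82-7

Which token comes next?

S-87-11

Letter: letters move forward 2 places in the alphabet, so I, K, M, O, Q → S.
Second component: 62, 67, 72, 77, 82 → 87 (+5 each step).
Third component: 2, 1, 3, 4, 7 → 11 (each term is the sum of the two before it).
Putting it together: S-87-11.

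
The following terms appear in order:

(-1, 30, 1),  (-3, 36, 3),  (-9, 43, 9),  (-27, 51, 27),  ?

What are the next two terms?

First component: ×3 each step; -1, -3, -9, -27 → -81 → -243.
For the second component, differences are 6, 7, 8, … (increasing by 1 each time): 30, 36, 43, 51 → 60 → 70.
Third component: 1, 3, 9, 27 → 81 → 243 (×3 each step).
So the next two terms are (-81, 60, 81) and (-243, 70, 243).

(-81, 60, 81), (-243, 70, 243)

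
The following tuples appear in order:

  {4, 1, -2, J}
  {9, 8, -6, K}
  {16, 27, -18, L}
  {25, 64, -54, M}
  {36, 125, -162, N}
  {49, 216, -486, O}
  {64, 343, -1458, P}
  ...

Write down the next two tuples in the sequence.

{81, 512, -4374, Q}, {100, 729, -13122, R}

For the first coordinate, differences are 5, 7, 9, … (increasing by 2 each time): 4, 9, 16, 25, 36, 49, 64 → 81 → 100.
Second coordinate: perfect cubes: 1³, 2³, 3³, …, so 1, 8, 27, 64, 125, 216, 343 → 512 → 729.
Third coordinate — ×3 each step: -2, -6, -18, -54, -162, -486, -1458 → -4374 → -13122.
Letter goes J, K, L, M, N, O, P → Q → R (letters move forward 1 place in the alphabet).
Putting the parts together: {81, 512, -4374, Q} and then {100, 729, -13122, R}.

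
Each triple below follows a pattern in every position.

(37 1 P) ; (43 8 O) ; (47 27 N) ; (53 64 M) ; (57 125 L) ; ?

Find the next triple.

For the first coordinate, alternating steps +6, +4, +6, +4, …: 37, 43, 47, 53, 57 → 63.
Second coordinate: 1, 8, 27, 64, 125 → 216 (perfect cubes: 1³, 2³, 3³, …).
Letter: letters move back 1 place in the alphabet, so P, O, N, M, L → K.
So the next triple is (63 216 K).

(63 216 K)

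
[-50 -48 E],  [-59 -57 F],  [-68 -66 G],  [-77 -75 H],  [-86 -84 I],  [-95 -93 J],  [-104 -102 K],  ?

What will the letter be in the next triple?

Letter goes E, F, G, H, I, J, K → L (letters move forward 1 place in the alphabet).

L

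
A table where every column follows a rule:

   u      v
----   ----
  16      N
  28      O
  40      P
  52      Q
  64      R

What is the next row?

Column u: +12 each step; 16, 28, 40, 52, 64 → 76.
Column v goes N, O, P, Q, R → S (letters move forward 1 place in the alphabet).
Putting it together: 76  S.

76  S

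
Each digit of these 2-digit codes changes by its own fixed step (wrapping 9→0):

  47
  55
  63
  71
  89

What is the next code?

First digit goes 4, 5, 6, 7, 8 → 9 (+1 each step, mod 10).
Second digit goes 7, 5, 3, 1, 9 → 7 (−2 each step, mod 10).
Putting it together: 97.

97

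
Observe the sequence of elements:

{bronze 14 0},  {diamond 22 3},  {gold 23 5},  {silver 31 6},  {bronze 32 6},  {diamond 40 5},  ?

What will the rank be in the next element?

Rank goes bronze, diamond, gold, silver, bronze, diamond → gold (repeats bronze → diamond → gold → silver).

gold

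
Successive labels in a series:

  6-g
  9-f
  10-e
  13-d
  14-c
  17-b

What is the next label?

18-a

First component: alternating steps +3, +1, +3, +1, …; 6, 9, 10, 13, 14, 17 → 18.
Letter: letters move back 1 place in the alphabet, so g, f, e, d, c, b → a.
Combining the parts gives 18-a.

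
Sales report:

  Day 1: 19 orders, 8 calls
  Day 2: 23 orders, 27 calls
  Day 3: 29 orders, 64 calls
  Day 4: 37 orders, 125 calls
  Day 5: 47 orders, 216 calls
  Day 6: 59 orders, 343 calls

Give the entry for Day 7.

For the orders, differences are 4, 6, 8, … (increasing by 2 each time): 19, 23, 29, 37, 47, 59 → 73.
Calls — perfect cubes: 2³, 3³, 4³, …: 8, 27, 64, 125, 216, 343 → 512.
Putting it together: 73 orders, 512 calls.

73 orders, 512 calls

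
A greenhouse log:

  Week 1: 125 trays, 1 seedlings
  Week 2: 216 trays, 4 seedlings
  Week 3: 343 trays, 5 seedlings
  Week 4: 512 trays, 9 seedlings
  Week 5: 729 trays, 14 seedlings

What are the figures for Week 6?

1000 trays, 23 seedlings

Trays goes 125, 216, 343, 512, 729 → 1000 (perfect cubes: 5³, 6³, 7³, …).
Seedlings: each term is the sum of the two before it, so 1, 4, 5, 9, 14 → 23.
So the next line is 1000 trays, 23 seedlings.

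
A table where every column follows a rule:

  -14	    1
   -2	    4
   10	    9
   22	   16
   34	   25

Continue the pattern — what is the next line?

First component — +12 each step: -14, -2, 10, 22, 34 → 46.
Second component goes 1, 4, 9, 16, 25 → 36 (perfect squares: 1², 2², 3², …).
So the next line is 46  36.

46  36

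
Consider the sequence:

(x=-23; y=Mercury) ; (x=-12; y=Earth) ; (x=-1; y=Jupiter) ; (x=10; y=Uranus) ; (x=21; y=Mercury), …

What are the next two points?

(x=32; y=Earth), (x=43; y=Jupiter)

X: +11 each step; -23, -12, -1, 10, 21 → 32 → 43.
Y — repeats Mercury → Earth → Jupiter → Uranus: Mercury, Earth, Jupiter, Uranus, Mercury → Earth → Jupiter.
So the next two points are (x=32; y=Earth) and (x=43; y=Jupiter).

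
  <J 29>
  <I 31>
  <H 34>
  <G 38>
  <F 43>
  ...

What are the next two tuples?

Letter: J, I, H, G, F → E → D (letters move back 1 place in the alphabet).
Second component — differences are 2, 3, 4, … (increasing by 1 each time): 29, 31, 34, 38, 43 → 49 → 56.
Putting the parts together: <E 49> and then <D 56>.

<E 49>, <D 56>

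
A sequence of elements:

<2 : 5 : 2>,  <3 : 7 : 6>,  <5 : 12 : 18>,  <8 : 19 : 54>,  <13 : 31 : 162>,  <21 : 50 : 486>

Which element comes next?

<34 : 81 : 1458>

First entry: each term is the sum of the two before it; 2, 3, 5, 8, 13, 21 → 34.
Second entry: each term is the sum of the two before it; 5, 7, 12, 19, 31, 50 → 81.
Third entry — ×3 each step: 2, 6, 18, 54, 162, 486 → 1458.
Combining the parts gives <34 : 81 : 1458>.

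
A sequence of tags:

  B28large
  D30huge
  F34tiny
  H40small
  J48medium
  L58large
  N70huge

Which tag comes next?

Letter: letters move forward 2 places in the alphabet; B, D, F, H, J, L, N → P.
Second component: differences are 2, 4, 6, … (increasing by 2 each time); 28, 30, 34, 40, 48, 58, 70 → 84.
Size — repeats large → huge → tiny → small → medium: large, huge, tiny, small, medium, large, huge → tiny.
Combining the parts gives P84tiny.

P84tiny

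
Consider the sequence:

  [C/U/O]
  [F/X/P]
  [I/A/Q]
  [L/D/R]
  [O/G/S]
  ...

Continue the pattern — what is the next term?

For the first letter, letters move forward 3 places in the alphabet: C, F, I, L, O → R.
Second letter: letters move forward 3 places in the alphabet, wrapping Z→A, so U, X, A, D, G → J.
Third letter — letters move forward 1 place in the alphabet: O, P, Q, R, S → T.
Combining the parts gives [R/J/T].

[R/J/T]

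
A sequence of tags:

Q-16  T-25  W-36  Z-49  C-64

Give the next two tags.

For the letter, letters move forward 3 places in the alphabet, wrapping Z→A: Q, T, W, Z, C → F → I.
Second component: perfect squares: 4², 5², 6², …, so 16, 25, 36, 49, 64 → 81 → 100.
Putting the parts together: F-81 and then I-100.

F-81, I-100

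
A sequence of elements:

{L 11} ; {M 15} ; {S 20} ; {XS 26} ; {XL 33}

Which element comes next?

{L 41}

Size: runs backward through clothing sizes XS→XL, so L, M, S, XS, XL → L.
Second part: 11, 15, 20, 26, 33 → 41 (differences are 4, 5, 6, … (increasing by 1 each time)).
Combining the parts gives {L 41}.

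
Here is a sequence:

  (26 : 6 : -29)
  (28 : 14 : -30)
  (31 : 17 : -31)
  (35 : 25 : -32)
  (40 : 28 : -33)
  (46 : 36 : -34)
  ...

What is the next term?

First part: differences are 2, 3, 4, … (increasing by 1 each time); 26, 28, 31, 35, 40, 46 → 53.
Second part: alternating steps +8, +3, +8, +3, …; 6, 14, 17, 25, 28, 36 → 39.
Third part — −1 each step: -29, -30, -31, -32, -33, -34 → -35.
Combining the parts gives (53 : 39 : -35).

(53 : 39 : -35)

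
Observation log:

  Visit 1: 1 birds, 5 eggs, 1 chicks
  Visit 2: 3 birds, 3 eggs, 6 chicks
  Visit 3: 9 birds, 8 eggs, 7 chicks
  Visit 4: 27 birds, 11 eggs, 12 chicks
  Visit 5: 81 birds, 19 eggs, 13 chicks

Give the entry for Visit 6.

243 birds, 30 eggs, 18 chicks

Birds: 1, 3, 9, 27, 81 → 243 (×3 each step).
Eggs — each term is the sum of the two before it: 5, 3, 8, 11, 19 → 30.
Chicks goes 1, 6, 7, 12, 13 → 18 (alternating steps +5, +1, +5, +1, …).
So the next record is 243 birds, 30 eggs, 18 chicks.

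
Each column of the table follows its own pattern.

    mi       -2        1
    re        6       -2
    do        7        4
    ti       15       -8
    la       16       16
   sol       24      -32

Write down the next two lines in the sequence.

fa  25  64; mi  33  -128

Note: runs backward through the solfège scale do→ti, so mi, re, do, ti, la, sol → fa → mi.
Second component — alternating steps +8, +1, +8, +1, …: -2, 6, 7, 15, 16, 24 → 25 → 33.
Third component: ×(-2) each step, so 1, -2, 4, -8, 16, -32 → 64 → -128.
Putting the parts together: fa  25  64 and then mi  33  -128.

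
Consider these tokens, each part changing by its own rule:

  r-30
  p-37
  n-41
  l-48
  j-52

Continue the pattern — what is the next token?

Letter goes r, p, n, l, j → h (letters move back 2 places in the alphabet).
Second component: 30, 37, 41, 48, 52 → 59 (alternating steps +7, +4, +7, +4, …).
Putting it together: h-59.

h-59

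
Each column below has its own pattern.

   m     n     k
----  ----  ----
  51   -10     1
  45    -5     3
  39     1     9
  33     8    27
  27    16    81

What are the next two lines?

Column m: 51, 45, 39, 33, 27 → 21 → 15 (−6 each step).
Column n: differences are 5, 6, 7, … (increasing by 1 each time); -10, -5, 1, 8, 16 → 25 → 35.
Column k — ×3 each step: 1, 3, 9, 27, 81 → 243 → 729.
So the next two lines are 21  25  243 and 15  35  729.

21  25  243; 15  35  729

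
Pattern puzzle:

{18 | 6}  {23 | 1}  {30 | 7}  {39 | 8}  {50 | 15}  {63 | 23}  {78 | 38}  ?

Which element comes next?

First component — differences are 5, 7, 9, … (increasing by 2 each time): 18, 23, 30, 39, 50, 63, 78 → 95.
Second component goes 6, 1, 7, 8, 15, 23, 38 → 61 (each term is the sum of the two before it).
So the next element is {95 | 61}.

{95 | 61}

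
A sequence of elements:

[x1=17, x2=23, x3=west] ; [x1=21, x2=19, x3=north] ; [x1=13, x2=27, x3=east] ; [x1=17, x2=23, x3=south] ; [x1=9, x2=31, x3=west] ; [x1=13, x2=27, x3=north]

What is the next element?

For the x1, alternating steps +4, −8, +4, −8, …: 17, 21, 13, 17, 9, 13 → 5.
X2: together with the x1 always sums to 40, so 23, 19, 27, 23, 31, 27 → 35.
For the x3, repeats west → north → east → south: west, north, east, south, west, north → east.
So the next element is [x1=5, x2=35, x3=east].

[x1=5, x2=35, x3=east]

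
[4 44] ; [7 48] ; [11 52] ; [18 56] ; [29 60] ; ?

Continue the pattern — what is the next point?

[47 64]

For the first value, each term is the sum of the two before it: 4, 7, 11, 18, 29 → 47.
For the second value, +4 each step: 44, 48, 52, 56, 60 → 64.
So the next point is [47 64].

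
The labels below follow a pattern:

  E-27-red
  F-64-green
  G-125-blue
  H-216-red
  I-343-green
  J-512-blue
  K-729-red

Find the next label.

Letter goes E, F, G, H, I, J, K → L (letters move forward 1 place in the alphabet).
For the second component, perfect cubes: 3³, 4³, 5³, …: 27, 64, 125, 216, 343, 512, 729 → 1000.
Colour: repeats red → green → blue, so red, green, blue, red, green, blue, red → green.
Putting it together: L-1000-green.

L-1000-green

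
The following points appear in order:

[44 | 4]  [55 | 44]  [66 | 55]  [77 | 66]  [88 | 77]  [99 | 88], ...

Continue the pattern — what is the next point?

[110 | 99]

First entry — +11 each step: 44, 55, 66, 77, 88, 99 → 110.
Second entry: always the previous value of the first entry; 4, 44, 55, 66, 77, 88 → 99.
Combining the parts gives [110 | 99].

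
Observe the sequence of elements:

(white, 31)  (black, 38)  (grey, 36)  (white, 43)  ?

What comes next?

(black, 41)

Shade — repeats white → black → grey: white, black, grey, white → black.
Second part: 31, 38, 36, 43 → 41 (alternating steps +7, −2, +7, −2, …).
So the next element is (black, 41).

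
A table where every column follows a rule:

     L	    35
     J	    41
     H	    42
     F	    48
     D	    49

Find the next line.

B  55

Letter: letters move back 2 places in the alphabet; L, J, H, F, D → B.
For the second component, alternating steps +6, +1, +6, +1, …: 35, 41, 42, 48, 49 → 55.
Combining the parts gives B  55.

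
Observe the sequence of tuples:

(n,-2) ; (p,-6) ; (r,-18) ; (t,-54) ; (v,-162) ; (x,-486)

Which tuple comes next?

(z,-1458)

Letter — letters move forward 2 places in the alphabet: n, p, r, t, v, x → z.
Second component: ×3 each step; -2, -6, -18, -54, -162, -486 → -1458.
Putting it together: (z,-1458).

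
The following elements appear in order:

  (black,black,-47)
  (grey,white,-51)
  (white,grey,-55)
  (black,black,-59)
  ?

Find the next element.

(grey,white,-63)

First shade goes black, grey, white, black → grey (repeats black → grey → white).
For the second shade, repeats black → white → grey: black, white, grey, black → white.
Third value: -47, -51, -55, -59 → -63 (−4 each step).
Putting it together: (grey,white,-63).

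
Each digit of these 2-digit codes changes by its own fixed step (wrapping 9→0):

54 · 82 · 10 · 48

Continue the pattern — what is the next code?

First digit: 5, 8, 1, 4 → 7 (+3 each step, mod 10).
Second digit — −2 each step, mod 10: 4, 2, 0, 8 → 6.
Putting it together: 76.

76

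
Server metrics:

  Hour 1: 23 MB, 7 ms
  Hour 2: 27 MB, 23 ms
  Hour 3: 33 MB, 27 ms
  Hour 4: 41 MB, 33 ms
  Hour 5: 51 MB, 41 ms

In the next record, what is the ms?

51

MB — differences are 4, 6, 8, … (increasing by 2 each time): 23, 27, 33, 41, 51 → 63.
For the ms, always the previous value of the MB: 7, 23, 27, 33, 41 → 51.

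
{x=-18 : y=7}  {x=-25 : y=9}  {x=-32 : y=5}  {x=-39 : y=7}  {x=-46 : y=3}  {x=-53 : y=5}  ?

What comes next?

X: −7 each step; -18, -25, -32, -39, -46, -53 → -60.
Y: 7, 9, 5, 7, 3, 5 → 1 (alternating steps +2, −4, +2, −4, …).
Combining the parts gives {x=-60 : y=1}.

{x=-60 : y=1}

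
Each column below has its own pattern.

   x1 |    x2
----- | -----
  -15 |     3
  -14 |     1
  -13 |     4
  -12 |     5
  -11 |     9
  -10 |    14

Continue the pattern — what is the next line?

Column x1: +1 each step, so -15, -14, -13, -12, -11, -10 → -9.
Column x2: each term is the sum of the two before it; 3, 1, 4, 5, 9, 14 → 23.
Putting it together: -9  23.

-9  23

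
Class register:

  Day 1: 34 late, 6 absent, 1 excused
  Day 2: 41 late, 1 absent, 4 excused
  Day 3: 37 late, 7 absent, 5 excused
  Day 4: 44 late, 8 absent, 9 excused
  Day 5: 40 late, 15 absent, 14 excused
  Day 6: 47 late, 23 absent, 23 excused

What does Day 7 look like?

Late — alternating steps +7, −4, +7, −4, …: 34, 41, 37, 44, 40, 47 → 43.
Absent goes 6, 1, 7, 8, 15, 23 → 38 (each term is the sum of the two before it).
Excused — each term is the sum of the two before it: 1, 4, 5, 9, 14, 23 → 37.
So the next row is 43 late, 38 absent, 37 excused.

43 late, 38 absent, 37 excused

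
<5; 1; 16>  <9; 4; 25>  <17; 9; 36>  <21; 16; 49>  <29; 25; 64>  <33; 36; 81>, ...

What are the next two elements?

<41; 49; 100>, <45; 64; 121>

First component: 5, 9, 17, 21, 29, 33 → 41 → 45 (alternating steps +4, +8, +4, +8, …).
Second component — perfect squares: 1², 2², 3², …: 1, 4, 9, 16, 25, 36 → 49 → 64.
Third component — perfect squares: 4², 5², 6², …: 16, 25, 36, 49, 64, 81 → 100 → 121.
So the next two elements are <41; 49; 100> and <45; 64; 121>.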